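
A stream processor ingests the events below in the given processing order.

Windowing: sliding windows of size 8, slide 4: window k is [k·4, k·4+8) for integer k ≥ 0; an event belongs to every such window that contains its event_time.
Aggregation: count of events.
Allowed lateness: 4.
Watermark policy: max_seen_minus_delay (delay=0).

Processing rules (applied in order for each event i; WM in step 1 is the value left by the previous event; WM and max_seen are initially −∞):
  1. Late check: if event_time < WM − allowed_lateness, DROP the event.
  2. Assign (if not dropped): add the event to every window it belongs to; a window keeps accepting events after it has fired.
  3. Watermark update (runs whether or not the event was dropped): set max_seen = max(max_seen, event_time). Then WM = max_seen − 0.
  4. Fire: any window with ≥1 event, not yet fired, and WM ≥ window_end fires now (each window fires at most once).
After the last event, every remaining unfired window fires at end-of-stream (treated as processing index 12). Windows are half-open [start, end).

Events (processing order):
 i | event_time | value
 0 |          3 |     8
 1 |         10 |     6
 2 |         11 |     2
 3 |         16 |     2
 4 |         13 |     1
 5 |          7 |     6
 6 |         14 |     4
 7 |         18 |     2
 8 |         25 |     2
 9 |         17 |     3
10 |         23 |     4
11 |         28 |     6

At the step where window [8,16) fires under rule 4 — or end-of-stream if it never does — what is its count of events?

i=0 t=3 v=8: → [0,8); WM=3
i=1 t=10 v=6: → [8,16),[4,12); WM=10; [0,8) fires=1
i=2 t=11 v=2: → [8,16),[4,12); WM=11
i=3 t=16 v=2: → [16,24),[12,20); WM=16; [4,12) fires=2 [8,16) fires=2
i=4 t=13 v=1: → [12,20),[8,16); WM=16
i=5 t=7 v=6: DROP (t<16-4); WM=16
i=6 t=14 v=4: → [12,20),[8,16); WM=16
i=7 t=18 v=2: → [16,24),[12,20); WM=18
i=8 t=25 v=2: → [24,32),[20,28); WM=25; [12,20) fires=4 [16,24) fires=2
i=9 t=17 v=3: DROP (t<25-4); WM=25
i=10 t=23 v=4: → [20,28),[16,24); WM=25
i=11 t=28 v=6: → [28,36),[24,32); WM=28; [20,28) fires=2

2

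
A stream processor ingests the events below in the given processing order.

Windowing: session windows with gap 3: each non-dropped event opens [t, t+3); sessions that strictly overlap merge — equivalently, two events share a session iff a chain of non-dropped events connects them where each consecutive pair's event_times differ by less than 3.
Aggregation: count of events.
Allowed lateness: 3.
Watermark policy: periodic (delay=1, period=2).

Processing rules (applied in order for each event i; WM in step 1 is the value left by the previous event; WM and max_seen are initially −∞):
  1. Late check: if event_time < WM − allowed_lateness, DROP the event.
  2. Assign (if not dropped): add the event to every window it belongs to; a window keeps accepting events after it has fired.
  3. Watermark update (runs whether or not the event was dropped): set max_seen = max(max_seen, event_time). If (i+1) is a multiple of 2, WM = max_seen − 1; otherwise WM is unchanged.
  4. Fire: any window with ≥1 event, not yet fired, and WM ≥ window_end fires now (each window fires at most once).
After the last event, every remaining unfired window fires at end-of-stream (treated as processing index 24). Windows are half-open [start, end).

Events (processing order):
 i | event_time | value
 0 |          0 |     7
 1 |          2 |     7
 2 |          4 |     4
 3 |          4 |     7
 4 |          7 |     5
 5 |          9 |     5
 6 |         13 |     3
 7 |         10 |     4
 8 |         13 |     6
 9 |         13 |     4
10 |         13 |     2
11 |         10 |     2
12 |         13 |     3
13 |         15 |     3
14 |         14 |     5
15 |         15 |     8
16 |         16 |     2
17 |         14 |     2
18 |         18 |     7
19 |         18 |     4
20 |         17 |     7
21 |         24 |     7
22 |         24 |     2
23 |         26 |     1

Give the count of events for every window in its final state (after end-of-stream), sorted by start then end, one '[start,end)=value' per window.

[0,7)=4 [7,13)=4 [13,21)=13 [24,29)=3

i=0 t=0 v=7: → [0,3); WM=−∞
i=1 t=2 v=7: → [0,5); WM=1
i=2 t=4 v=4: → [0,7); WM=1
i=3 t=4 v=7: → [0,7); WM=3
i=4 t=7 v=5: → [7,10); WM=3
i=5 t=9 v=5: → [7,12); WM=8
i=6 t=13 v=3: → [13,16); WM=8
i=7 t=10 v=4: → [7,13); WM=12
i=8 t=13 v=6: → [13,16); WM=12
i=9 t=13 v=4: → [13,16); WM=12
i=10 t=13 v=2: → [13,16); WM=12
i=11 t=10 v=2: → [7,13); WM=12
i=12 t=13 v=3: → [13,16); WM=12
i=13 t=15 v=3: → [13,18); WM=14
i=14 t=14 v=5: → [13,18); WM=14
i=15 t=15 v=8: → [13,18); WM=14
i=16 t=16 v=2: → [13,19); WM=14
i=17 t=14 v=2: → [13,19); WM=15
i=18 t=18 v=7: → [13,21); WM=15
i=19 t=18 v=4: → [13,21); WM=17
i=20 t=17 v=7: → [13,21); WM=17
i=21 t=24 v=7: → [24,27); WM=23
i=22 t=24 v=2: → [24,27); WM=23
i=23 t=26 v=1: → [24,29); WM=25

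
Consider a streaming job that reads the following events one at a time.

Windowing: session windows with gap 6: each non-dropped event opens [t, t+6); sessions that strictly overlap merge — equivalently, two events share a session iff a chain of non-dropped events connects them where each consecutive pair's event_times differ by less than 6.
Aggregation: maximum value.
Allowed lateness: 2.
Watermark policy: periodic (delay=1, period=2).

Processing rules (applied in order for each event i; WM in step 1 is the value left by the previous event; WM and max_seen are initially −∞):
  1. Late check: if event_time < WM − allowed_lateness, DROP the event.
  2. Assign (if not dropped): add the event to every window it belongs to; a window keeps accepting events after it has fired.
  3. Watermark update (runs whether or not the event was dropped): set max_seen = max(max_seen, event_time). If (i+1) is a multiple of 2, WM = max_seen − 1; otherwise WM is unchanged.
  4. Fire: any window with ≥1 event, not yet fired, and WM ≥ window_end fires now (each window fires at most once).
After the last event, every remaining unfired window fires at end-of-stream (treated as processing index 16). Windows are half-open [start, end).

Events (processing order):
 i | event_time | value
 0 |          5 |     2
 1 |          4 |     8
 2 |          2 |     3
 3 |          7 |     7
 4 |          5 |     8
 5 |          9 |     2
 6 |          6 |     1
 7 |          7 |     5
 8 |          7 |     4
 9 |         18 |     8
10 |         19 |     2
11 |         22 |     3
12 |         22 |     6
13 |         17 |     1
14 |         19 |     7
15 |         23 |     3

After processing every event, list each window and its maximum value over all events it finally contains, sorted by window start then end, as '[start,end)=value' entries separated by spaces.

[2,15)=8 [18,29)=8

i=0 t=5 v=2: → [5,11); WM=−∞
i=1 t=4 v=8: → [4,11); WM=4
i=2 t=2 v=3: → [2,11); WM=4
i=3 t=7 v=7: → [2,13); WM=6
i=4 t=5 v=8: → [2,13); WM=6
i=5 t=9 v=2: → [2,15); WM=8
i=6 t=6 v=1: → [2,15); WM=8
i=7 t=7 v=5: → [2,15); WM=8
i=8 t=7 v=4: → [2,15); WM=8
i=9 t=18 v=8: → [18,24); WM=17
i=10 t=19 v=2: → [18,25); WM=17
i=11 t=22 v=3: → [18,28); WM=21
i=12 t=22 v=6: → [18,28); WM=21
i=13 t=17 v=1: DROP (t<21-2); WM=21
i=14 t=19 v=7: → [18,28); WM=21
i=15 t=23 v=3: → [18,29); WM=22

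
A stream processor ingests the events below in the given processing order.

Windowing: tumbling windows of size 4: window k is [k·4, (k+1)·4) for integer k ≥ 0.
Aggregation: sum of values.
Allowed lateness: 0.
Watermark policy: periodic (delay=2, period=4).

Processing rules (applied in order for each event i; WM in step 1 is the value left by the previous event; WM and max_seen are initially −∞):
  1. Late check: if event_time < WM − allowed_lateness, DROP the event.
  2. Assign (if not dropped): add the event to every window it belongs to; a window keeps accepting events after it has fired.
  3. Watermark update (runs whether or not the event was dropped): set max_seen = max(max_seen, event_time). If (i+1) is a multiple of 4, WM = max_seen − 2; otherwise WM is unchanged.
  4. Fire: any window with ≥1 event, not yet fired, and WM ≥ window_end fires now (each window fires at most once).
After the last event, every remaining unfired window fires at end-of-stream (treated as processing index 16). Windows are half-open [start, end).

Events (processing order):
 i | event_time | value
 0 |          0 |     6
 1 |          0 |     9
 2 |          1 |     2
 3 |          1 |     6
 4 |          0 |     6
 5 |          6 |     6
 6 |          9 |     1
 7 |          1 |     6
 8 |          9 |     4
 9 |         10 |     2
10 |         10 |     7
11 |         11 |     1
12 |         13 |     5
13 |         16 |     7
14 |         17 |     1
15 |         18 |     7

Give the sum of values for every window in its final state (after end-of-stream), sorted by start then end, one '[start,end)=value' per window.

i=0 t=0 v=6: → [0,4); WM=−∞
i=1 t=0 v=9: → [0,4); WM=−∞
i=2 t=1 v=2: → [0,4); WM=−∞
i=3 t=1 v=6: → [0,4); WM=-1
i=4 t=0 v=6: → [0,4); WM=-1
i=5 t=6 v=6: → [4,8); WM=-1
i=6 t=9 v=1: → [8,12); WM=-1
i=7 t=1 v=6: → [0,4); WM=7; [0,4) fires=35
i=8 t=9 v=4: → [8,12); WM=7
i=9 t=10 v=2: → [8,12); WM=7
i=10 t=10 v=7: → [8,12); WM=7
i=11 t=11 v=1: → [8,12); WM=9; [4,8) fires=6
i=12 t=13 v=5: → [12,16); WM=9
i=13 t=16 v=7: → [16,20); WM=9
i=14 t=17 v=1: → [16,20); WM=9
i=15 t=18 v=7: → [16,20); WM=16; [8,12) fires=15 [12,16) fires=5

[0,4)=35 [4,8)=6 [8,12)=15 [12,16)=5 [16,20)=15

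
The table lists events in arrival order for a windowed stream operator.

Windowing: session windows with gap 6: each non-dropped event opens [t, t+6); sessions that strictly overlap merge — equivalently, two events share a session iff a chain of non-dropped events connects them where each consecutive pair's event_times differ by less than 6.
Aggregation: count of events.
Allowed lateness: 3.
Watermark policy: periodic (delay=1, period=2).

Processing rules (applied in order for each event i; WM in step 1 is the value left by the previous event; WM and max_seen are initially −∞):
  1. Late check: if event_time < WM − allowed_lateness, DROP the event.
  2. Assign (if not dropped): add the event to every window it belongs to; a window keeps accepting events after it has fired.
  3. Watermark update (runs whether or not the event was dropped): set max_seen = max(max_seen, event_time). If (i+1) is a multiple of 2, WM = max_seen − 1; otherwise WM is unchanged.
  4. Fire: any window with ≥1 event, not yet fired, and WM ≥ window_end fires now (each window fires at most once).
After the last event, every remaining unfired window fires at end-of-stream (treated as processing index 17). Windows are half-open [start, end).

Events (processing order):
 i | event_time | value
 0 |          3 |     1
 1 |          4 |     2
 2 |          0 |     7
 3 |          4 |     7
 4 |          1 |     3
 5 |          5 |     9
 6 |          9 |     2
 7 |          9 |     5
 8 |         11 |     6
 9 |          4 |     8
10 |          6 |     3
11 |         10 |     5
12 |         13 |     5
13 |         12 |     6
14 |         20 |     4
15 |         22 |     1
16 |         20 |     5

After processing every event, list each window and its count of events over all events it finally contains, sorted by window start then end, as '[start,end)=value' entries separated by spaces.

i=0 t=3 v=1: → [3,9); WM=−∞
i=1 t=4 v=2: → [3,10); WM=3
i=2 t=0 v=7: → [0,10); WM=3
i=3 t=4 v=7: → [0,10); WM=3
i=4 t=1 v=3: → [0,10); WM=3
i=5 t=5 v=9: → [0,11); WM=4
i=6 t=9 v=2: → [0,15); WM=4
i=7 t=9 v=5: → [0,15); WM=8
i=8 t=11 v=6: → [0,17); WM=8
i=9 t=4 v=8: DROP (t<8-3); WM=10
i=10 t=6 v=3: DROP (t<10-3); WM=10
i=11 t=10 v=5: → [0,17); WM=10
i=12 t=13 v=5: → [0,19); WM=10
i=13 t=12 v=6: → [0,19); WM=12
i=14 t=20 v=4: → [20,26); WM=12
i=15 t=22 v=1: → [20,28); WM=21
i=16 t=20 v=5: → [20,28); WM=21

[0,19)=12 [20,28)=3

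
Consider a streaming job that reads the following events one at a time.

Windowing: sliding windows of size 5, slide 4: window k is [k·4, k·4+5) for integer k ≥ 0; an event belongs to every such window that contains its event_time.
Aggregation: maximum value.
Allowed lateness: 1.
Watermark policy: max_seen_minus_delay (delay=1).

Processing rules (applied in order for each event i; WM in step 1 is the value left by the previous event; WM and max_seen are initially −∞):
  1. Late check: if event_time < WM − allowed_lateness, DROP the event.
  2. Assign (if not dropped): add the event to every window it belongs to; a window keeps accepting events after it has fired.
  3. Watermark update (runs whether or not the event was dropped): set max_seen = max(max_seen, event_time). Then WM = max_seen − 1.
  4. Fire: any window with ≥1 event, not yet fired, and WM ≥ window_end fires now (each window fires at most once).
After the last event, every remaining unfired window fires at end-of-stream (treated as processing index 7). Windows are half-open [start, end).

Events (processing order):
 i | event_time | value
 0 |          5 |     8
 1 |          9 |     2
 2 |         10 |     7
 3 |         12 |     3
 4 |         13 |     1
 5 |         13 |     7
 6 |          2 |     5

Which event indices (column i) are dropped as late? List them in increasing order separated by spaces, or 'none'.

i=0 t=5 v=8: → [4,9); WM=4
i=1 t=9 v=2: → [8,13); WM=8
i=2 t=10 v=7: → [8,13); WM=9; [4,9) fires=8
i=3 t=12 v=3: → [12,17),[8,13); WM=11
i=4 t=13 v=1: → [12,17); WM=12
i=5 t=13 v=7: → [12,17); WM=12
i=6 t=2 v=5: DROP (t<12-1); WM=12

6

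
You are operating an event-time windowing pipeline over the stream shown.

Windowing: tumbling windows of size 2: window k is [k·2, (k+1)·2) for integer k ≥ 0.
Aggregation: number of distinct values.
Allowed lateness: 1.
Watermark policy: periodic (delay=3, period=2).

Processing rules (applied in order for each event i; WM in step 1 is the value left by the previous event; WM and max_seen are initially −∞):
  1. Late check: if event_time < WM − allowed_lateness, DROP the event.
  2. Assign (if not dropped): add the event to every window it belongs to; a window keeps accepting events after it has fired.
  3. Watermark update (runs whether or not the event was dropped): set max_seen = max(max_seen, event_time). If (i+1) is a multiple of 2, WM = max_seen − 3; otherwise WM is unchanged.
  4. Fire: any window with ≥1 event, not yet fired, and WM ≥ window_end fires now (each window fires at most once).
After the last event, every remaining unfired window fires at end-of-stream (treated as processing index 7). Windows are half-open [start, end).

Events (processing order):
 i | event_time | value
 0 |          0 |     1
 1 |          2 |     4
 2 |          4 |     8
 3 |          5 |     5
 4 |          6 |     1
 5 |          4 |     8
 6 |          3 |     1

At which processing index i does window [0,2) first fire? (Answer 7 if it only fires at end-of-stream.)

3

i=0 t=0 v=1: → [0,2); WM=−∞
i=1 t=2 v=4: → [2,4); WM=-1
i=2 t=4 v=8: → [4,6); WM=-1
i=3 t=5 v=5: → [4,6); WM=2; [0,2) fires=1
i=4 t=6 v=1: → [6,8); WM=2
i=5 t=4 v=8: → [4,6); WM=3
i=6 t=3 v=1: → [2,4); WM=3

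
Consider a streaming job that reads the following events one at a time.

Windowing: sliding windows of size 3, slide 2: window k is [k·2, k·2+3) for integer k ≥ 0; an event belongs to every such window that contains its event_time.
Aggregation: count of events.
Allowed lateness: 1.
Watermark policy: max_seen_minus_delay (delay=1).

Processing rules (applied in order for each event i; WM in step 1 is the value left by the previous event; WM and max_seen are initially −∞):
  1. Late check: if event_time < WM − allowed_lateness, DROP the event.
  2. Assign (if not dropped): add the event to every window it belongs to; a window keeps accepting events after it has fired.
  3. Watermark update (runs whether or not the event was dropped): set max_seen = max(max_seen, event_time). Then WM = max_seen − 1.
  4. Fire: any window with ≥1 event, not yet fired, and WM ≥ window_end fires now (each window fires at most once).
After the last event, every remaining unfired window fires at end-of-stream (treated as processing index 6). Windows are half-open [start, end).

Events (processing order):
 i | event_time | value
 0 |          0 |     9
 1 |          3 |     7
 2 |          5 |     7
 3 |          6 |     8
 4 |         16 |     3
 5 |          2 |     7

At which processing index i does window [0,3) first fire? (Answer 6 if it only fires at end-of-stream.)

i=0 t=0 v=9: → [0,3); WM=-1
i=1 t=3 v=7: → [2,5); WM=2
i=2 t=5 v=7: → [4,7); WM=4; [0,3) fires=1
i=3 t=6 v=8: → [6,9),[4,7); WM=5; [2,5) fires=1
i=4 t=16 v=3: → [16,19),[14,17); WM=15; [4,7) fires=2 [6,9) fires=1
i=5 t=2 v=7: DROP (t<15-1); WM=15

2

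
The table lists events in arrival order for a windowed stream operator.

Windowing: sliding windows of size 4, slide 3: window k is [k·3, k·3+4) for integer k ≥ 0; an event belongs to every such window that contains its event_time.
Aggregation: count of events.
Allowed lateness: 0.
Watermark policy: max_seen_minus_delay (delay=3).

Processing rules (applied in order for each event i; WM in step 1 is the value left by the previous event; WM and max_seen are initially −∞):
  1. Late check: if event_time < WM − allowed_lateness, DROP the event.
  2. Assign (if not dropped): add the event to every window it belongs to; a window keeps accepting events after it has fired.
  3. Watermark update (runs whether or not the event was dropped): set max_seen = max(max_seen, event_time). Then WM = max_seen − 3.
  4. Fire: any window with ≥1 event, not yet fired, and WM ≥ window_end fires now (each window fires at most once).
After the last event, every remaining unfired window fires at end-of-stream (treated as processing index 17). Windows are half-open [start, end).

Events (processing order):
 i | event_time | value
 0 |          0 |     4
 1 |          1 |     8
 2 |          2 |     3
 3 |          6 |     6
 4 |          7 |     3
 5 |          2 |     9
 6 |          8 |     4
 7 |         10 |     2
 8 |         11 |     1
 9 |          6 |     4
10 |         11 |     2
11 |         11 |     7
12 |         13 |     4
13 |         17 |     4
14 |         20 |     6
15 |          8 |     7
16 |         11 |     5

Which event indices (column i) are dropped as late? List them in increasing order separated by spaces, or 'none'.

i=0 t=0 v=4: → [0,4); WM=-3
i=1 t=1 v=8: → [0,4); WM=-2
i=2 t=2 v=3: → [0,4); WM=-1
i=3 t=6 v=6: → [6,10),[3,7); WM=3
i=4 t=7 v=3: → [6,10); WM=4; [0,4) fires=3
i=5 t=2 v=9: DROP (t<4-0); WM=4
i=6 t=8 v=4: → [6,10); WM=5
i=7 t=10 v=2: → [9,13); WM=7; [3,7) fires=1
i=8 t=11 v=1: → [9,13); WM=8
i=9 t=6 v=4: DROP (t<8-0); WM=8
i=10 t=11 v=2: → [9,13); WM=8
i=11 t=11 v=7: → [9,13); WM=8
i=12 t=13 v=4: → [12,16); WM=10; [6,10) fires=3
i=13 t=17 v=4: → [15,19); WM=14; [9,13) fires=4
i=14 t=20 v=6: → [18,22); WM=17; [12,16) fires=1
i=15 t=8 v=7: DROP (t<17-0); WM=17
i=16 t=11 v=5: DROP (t<17-0); WM=17

5 9 15 16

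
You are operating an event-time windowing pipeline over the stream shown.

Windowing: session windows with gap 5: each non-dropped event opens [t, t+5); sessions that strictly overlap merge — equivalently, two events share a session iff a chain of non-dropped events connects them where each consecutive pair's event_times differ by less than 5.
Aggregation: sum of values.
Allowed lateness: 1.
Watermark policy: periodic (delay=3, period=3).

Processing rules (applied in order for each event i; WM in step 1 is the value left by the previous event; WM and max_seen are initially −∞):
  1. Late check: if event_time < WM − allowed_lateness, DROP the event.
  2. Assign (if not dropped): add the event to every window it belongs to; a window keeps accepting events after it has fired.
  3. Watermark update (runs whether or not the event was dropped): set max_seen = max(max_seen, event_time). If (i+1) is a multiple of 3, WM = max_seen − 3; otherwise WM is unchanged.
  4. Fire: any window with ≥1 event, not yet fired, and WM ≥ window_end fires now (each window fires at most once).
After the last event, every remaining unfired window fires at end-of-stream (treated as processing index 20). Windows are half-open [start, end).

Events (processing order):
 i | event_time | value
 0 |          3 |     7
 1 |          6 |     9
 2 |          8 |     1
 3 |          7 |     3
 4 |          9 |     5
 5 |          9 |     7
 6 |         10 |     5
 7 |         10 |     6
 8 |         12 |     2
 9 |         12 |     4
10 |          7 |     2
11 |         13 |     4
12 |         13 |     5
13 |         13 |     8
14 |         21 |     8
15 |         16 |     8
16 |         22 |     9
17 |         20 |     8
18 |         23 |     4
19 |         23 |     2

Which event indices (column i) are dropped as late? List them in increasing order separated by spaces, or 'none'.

i=0 t=3 v=7: → [3,8); WM=−∞
i=1 t=6 v=9: → [3,11); WM=−∞
i=2 t=8 v=1: → [3,13); WM=5
i=3 t=7 v=3: → [3,13); WM=5
i=4 t=9 v=5: → [3,14); WM=5
i=5 t=9 v=7: → [3,14); WM=6
i=6 t=10 v=5: → [3,15); WM=6
i=7 t=10 v=6: → [3,15); WM=6
i=8 t=12 v=2: → [3,17); WM=9
i=9 t=12 v=4: → [3,17); WM=9
i=10 t=7 v=2: DROP (t<9-1); WM=9
i=11 t=13 v=4: → [3,18); WM=10
i=12 t=13 v=5: → [3,18); WM=10
i=13 t=13 v=8: → [3,18); WM=10
i=14 t=21 v=8: → [21,26); WM=18
i=15 t=16 v=8: DROP (t<18-1); WM=18
i=16 t=22 v=9: → [21,27); WM=18
i=17 t=20 v=8: → [20,27); WM=19
i=18 t=23 v=4: → [20,28); WM=19
i=19 t=23 v=2: → [20,28); WM=19

10 15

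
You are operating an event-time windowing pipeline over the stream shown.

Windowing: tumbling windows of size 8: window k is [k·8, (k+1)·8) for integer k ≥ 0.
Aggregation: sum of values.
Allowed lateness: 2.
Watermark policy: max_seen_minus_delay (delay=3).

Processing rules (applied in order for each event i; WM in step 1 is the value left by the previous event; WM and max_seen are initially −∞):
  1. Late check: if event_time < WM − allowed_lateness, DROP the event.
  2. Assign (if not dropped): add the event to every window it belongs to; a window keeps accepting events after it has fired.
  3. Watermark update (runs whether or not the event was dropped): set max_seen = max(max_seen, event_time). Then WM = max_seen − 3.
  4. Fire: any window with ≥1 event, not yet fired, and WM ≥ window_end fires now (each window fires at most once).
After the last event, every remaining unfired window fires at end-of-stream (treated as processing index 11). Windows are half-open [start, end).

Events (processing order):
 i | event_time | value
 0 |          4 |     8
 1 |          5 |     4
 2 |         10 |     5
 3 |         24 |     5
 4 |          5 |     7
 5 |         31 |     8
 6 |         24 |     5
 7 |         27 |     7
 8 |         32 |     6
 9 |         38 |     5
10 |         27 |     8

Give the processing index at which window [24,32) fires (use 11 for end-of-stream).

9

i=0 t=4 v=8: → [0,8); WM=1
i=1 t=5 v=4: → [0,8); WM=2
i=2 t=10 v=5: → [8,16); WM=7
i=3 t=24 v=5: → [24,32); WM=21; [0,8) fires=12 [8,16) fires=5
i=4 t=5 v=7: DROP (t<21-2); WM=21
i=5 t=31 v=8: → [24,32); WM=28
i=6 t=24 v=5: DROP (t<28-2); WM=28
i=7 t=27 v=7: → [24,32); WM=28
i=8 t=32 v=6: → [32,40); WM=29
i=9 t=38 v=5: → [32,40); WM=35; [24,32) fires=20
i=10 t=27 v=8: DROP (t<35-2); WM=35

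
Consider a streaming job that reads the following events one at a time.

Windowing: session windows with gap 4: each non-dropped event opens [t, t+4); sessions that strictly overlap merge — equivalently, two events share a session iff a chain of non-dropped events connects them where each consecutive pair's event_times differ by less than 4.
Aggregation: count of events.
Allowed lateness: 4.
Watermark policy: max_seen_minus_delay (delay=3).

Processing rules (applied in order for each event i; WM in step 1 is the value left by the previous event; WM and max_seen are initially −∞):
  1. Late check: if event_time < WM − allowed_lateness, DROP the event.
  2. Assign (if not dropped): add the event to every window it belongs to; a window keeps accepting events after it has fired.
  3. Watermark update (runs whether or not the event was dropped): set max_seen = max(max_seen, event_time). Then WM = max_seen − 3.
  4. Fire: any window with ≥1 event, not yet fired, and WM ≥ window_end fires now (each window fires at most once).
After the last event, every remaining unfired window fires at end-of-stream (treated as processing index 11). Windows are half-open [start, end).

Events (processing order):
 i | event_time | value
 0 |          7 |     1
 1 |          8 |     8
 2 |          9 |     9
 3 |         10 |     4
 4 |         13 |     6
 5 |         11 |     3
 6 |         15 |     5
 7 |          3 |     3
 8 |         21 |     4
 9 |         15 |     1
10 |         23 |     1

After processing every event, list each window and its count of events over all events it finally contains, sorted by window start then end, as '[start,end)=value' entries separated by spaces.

i=0 t=7 v=1: → [7,11); WM=4
i=1 t=8 v=8: → [7,12); WM=5
i=2 t=9 v=9: → [7,13); WM=6
i=3 t=10 v=4: → [7,14); WM=7
i=4 t=13 v=6: → [7,17); WM=10
i=5 t=11 v=3: → [7,17); WM=10
i=6 t=15 v=5: → [7,19); WM=12
i=7 t=3 v=3: DROP (t<12-4); WM=12
i=8 t=21 v=4: → [21,25); WM=18
i=9 t=15 v=1: → [7,19); WM=18
i=10 t=23 v=1: → [21,27); WM=20

[7,19)=8 [21,27)=2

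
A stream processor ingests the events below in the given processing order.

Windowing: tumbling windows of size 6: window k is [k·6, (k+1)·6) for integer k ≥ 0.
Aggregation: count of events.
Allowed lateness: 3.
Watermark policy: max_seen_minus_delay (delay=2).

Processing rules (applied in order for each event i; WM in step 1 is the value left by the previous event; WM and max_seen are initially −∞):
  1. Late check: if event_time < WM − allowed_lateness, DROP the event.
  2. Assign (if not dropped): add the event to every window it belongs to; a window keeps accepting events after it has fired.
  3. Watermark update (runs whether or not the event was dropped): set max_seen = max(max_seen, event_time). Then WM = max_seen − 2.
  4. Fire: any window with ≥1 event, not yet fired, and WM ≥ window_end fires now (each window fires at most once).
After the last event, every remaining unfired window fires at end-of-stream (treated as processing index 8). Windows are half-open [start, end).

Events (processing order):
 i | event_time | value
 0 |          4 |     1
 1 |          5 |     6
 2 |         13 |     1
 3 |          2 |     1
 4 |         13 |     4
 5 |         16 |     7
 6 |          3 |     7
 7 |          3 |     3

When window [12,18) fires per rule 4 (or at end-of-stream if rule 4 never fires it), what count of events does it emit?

i=0 t=4 v=1: → [0,6); WM=2
i=1 t=5 v=6: → [0,6); WM=3
i=2 t=13 v=1: → [12,18); WM=11; [0,6) fires=2
i=3 t=2 v=1: DROP (t<11-3); WM=11
i=4 t=13 v=4: → [12,18); WM=11
i=5 t=16 v=7: → [12,18); WM=14
i=6 t=3 v=7: DROP (t<14-3); WM=14
i=7 t=3 v=3: DROP (t<14-3); WM=14

3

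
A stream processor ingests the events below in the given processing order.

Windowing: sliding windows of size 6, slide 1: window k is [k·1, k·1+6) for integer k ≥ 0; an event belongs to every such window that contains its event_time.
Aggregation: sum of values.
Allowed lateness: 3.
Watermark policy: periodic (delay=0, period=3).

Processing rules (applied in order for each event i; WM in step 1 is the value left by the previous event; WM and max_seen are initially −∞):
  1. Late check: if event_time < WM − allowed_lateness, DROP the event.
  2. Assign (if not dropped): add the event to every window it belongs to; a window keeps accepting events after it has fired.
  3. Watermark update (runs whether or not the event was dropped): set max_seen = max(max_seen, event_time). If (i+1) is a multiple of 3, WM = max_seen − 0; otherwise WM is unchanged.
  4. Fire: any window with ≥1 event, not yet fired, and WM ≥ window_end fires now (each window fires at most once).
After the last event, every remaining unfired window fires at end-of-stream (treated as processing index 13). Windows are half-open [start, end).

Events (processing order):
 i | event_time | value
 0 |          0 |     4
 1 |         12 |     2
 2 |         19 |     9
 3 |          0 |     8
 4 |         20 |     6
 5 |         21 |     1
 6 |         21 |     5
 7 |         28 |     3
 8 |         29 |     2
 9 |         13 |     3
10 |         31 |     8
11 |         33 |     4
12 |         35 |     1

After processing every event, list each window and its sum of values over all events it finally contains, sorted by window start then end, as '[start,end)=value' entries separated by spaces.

i=0 t=0 v=4: → [0,6); WM=−∞
i=1 t=12 v=2: → [12,18),[11,17),[10,16),[9,15),[8,14),[7,13); WM=−∞
i=2 t=19 v=9: → [19,25),[18,24),[17,23),[16,22),[15,21),[14,20); WM=19; [0,6) fires=4 [7,13) fires=2 [8,14) fires=2 [9,15) fires=2 [10,16) fires=2 [11,17) fires=2 [12,18) fires=2
i=3 t=0 v=8: DROP (t<19-3); WM=19
i=4 t=20 v=6: → [20,26),[19,25),[18,24),[17,23),[16,22),[15,21); WM=19
i=5 t=21 v=1: → [21,27),[20,26),[19,25),[18,24),[17,23),[16,22); WM=21; [14,20) fires=9 [15,21) fires=15
i=6 t=21 v=5: → [21,27),[20,26),[19,25),[18,24),[17,23),[16,22); WM=21
i=7 t=28 v=3: → [28,34),[27,33),[26,32),[25,31),[24,30),[23,29); WM=21
i=8 t=29 v=2: → [29,35),[28,34),[27,33),[26,32),[25,31),[24,30); WM=29; [16,22) fires=21 [17,23) fires=21 [18,24) fires=21 [19,25) fires=21 [20,26) fires=12 [21,27) fires=6 [23,29) fires=3
i=9 t=13 v=3: DROP (t<29-3); WM=29
i=10 t=31 v=8: → [31,37),[30,36),[29,35),[28,34),[27,33),[26,32); WM=29
i=11 t=33 v=4: → [33,39),[32,38),[31,37),[30,36),[29,35),[28,34); WM=33; [24,30) fires=5 [25,31) fires=5 [26,32) fires=13 [27,33) fires=13
i=12 t=35 v=1: → [35,41),[34,40),[33,39),[32,38),[31,37),[30,36); WM=33

[0,6)=4 [7,13)=2 [8,14)=2 [9,15)=2 [10,16)=2 [11,17)=2 [12,18)=2 [14,20)=9 [15,21)=15 [16,22)=21 [17,23)=21 [18,24)=21 [19,25)=21 [20,26)=12 [21,27)=6 [23,29)=3 [24,30)=5 [25,31)=5 [26,32)=13 [27,33)=13 [28,34)=17 [29,35)=14 [30,36)=13 [31,37)=13 [32,38)=5 [33,39)=5 [34,40)=1 [35,41)=1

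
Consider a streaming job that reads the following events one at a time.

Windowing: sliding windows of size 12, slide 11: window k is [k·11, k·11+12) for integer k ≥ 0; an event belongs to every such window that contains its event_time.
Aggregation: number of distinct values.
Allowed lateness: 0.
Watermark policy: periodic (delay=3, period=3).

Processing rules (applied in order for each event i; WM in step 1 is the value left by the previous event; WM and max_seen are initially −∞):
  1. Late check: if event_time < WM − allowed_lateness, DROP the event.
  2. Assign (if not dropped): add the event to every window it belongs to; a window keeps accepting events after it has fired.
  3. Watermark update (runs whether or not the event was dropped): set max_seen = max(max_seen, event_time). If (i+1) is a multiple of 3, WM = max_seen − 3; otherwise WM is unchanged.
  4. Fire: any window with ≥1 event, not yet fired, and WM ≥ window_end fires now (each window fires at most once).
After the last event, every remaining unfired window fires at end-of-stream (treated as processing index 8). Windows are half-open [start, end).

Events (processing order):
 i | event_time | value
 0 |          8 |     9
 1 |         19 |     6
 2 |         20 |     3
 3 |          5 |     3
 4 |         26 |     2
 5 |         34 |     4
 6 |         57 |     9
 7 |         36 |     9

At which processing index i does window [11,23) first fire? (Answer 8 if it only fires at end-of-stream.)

i=0 t=8 v=9: → [0,12); WM=−∞
i=1 t=19 v=6: → [11,23); WM=−∞
i=2 t=20 v=3: → [11,23); WM=17; [0,12) fires=1
i=3 t=5 v=3: DROP (t<17-0); WM=17
i=4 t=26 v=2: → [22,34); WM=17
i=5 t=34 v=4: → [33,45); WM=31; [11,23) fires=2
i=6 t=57 v=9: → [55,67); WM=31
i=7 t=36 v=9: → [33,45); WM=31

5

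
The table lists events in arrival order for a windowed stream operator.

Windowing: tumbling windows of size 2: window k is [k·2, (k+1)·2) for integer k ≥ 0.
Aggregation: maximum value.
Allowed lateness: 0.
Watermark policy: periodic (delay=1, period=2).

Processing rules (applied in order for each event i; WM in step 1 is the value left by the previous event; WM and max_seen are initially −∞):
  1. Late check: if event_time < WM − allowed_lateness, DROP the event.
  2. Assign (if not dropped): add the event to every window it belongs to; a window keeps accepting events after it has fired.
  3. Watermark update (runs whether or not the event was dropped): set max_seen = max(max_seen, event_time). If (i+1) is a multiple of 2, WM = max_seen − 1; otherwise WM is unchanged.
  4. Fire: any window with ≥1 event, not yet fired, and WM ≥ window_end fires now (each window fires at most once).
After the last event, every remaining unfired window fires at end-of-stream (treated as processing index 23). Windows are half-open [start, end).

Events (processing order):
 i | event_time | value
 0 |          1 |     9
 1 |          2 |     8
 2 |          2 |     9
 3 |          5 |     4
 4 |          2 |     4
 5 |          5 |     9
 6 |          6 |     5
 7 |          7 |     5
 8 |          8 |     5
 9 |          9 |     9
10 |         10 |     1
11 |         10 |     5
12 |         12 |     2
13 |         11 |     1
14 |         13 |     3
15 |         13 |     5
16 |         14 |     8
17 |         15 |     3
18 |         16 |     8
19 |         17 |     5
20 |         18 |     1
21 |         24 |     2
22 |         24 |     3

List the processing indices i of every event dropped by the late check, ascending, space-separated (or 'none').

i=0 t=1 v=9: → [0,2); WM=−∞
i=1 t=2 v=8: → [2,4); WM=1
i=2 t=2 v=9: → [2,4); WM=1
i=3 t=5 v=4: → [4,6); WM=4; [0,2) fires=9 [2,4) fires=9
i=4 t=2 v=4: DROP (t<4-0); WM=4
i=5 t=5 v=9: → [4,6); WM=4
i=6 t=6 v=5: → [6,8); WM=4
i=7 t=7 v=5: → [6,8); WM=6; [4,6) fires=9
i=8 t=8 v=5: → [8,10); WM=6
i=9 t=9 v=9: → [8,10); WM=8; [6,8) fires=5
i=10 t=10 v=1: → [10,12); WM=8
i=11 t=10 v=5: → [10,12); WM=9
i=12 t=12 v=2: → [12,14); WM=9
i=13 t=11 v=1: → [10,12); WM=11; [8,10) fires=9
i=14 t=13 v=3: → [12,14); WM=11
i=15 t=13 v=5: → [12,14); WM=12; [10,12) fires=5
i=16 t=14 v=8: → [14,16); WM=12
i=17 t=15 v=3: → [14,16); WM=14; [12,14) fires=5
i=18 t=16 v=8: → [16,18); WM=14
i=19 t=17 v=5: → [16,18); WM=16; [14,16) fires=8
i=20 t=18 v=1: → [18,20); WM=16
i=21 t=24 v=2: → [24,26); WM=23; [16,18) fires=8 [18,20) fires=1
i=22 t=24 v=3: → [24,26); WM=23

4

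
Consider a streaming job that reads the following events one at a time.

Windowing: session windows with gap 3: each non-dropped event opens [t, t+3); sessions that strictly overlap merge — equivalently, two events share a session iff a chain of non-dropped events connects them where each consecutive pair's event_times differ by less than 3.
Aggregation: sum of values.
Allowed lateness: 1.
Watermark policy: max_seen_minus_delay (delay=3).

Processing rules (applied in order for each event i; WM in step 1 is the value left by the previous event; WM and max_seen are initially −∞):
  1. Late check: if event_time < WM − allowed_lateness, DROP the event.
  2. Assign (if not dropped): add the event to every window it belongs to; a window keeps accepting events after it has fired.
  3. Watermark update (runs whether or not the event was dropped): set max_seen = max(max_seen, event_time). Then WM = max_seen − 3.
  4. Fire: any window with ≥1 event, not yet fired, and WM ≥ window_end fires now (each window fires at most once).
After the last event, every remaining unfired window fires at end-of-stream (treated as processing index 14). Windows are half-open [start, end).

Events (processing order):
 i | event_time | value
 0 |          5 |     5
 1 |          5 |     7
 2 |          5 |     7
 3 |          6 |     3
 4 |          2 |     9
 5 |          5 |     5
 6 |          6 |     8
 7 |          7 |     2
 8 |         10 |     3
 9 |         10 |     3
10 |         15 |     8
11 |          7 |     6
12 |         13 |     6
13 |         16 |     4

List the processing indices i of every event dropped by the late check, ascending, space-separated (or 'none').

11

i=0 t=5 v=5: → [5,8); WM=2
i=1 t=5 v=7: → [5,8); WM=2
i=2 t=5 v=7: → [5,8); WM=2
i=3 t=6 v=3: → [5,9); WM=3
i=4 t=2 v=9: → [2,5); WM=3
i=5 t=5 v=5: → [5,9); WM=3
i=6 t=6 v=8: → [5,9); WM=3
i=7 t=7 v=2: → [5,10); WM=4
i=8 t=10 v=3: → [10,13); WM=7
i=9 t=10 v=3: → [10,13); WM=7
i=10 t=15 v=8: → [15,18); WM=12
i=11 t=7 v=6: DROP (t<12-1); WM=12
i=12 t=13 v=6: → [13,18); WM=12
i=13 t=16 v=4: → [13,19); WM=13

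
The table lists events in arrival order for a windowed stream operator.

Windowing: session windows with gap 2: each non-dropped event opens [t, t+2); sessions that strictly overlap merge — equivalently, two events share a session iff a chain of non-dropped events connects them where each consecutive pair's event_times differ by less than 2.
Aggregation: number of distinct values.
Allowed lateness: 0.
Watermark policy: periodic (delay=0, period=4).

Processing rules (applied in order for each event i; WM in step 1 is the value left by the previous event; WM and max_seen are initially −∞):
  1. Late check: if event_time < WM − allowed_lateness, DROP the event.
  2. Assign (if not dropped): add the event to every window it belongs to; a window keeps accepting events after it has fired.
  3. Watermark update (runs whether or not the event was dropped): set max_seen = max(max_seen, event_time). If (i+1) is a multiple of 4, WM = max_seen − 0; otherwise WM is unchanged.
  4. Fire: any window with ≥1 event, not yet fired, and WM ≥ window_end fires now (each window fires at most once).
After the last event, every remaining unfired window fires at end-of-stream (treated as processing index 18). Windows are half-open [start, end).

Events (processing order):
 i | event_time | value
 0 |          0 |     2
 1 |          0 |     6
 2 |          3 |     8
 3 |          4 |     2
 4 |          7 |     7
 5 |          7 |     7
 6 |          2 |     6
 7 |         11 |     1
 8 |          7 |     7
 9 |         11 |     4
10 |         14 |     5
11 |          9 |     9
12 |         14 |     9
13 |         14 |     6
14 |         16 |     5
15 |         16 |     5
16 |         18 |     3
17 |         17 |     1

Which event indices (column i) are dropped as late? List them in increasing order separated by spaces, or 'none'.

6 8 11

i=0 t=0 v=2: → [0,2); WM=−∞
i=1 t=0 v=6: → [0,2); WM=−∞
i=2 t=3 v=8: → [3,5); WM=−∞
i=3 t=4 v=2: → [3,6); WM=4
i=4 t=7 v=7: → [7,9); WM=4
i=5 t=7 v=7: → [7,9); WM=4
i=6 t=2 v=6: DROP (t<4-0); WM=4
i=7 t=11 v=1: → [11,13); WM=11
i=8 t=7 v=7: DROP (t<11-0); WM=11
i=9 t=11 v=4: → [11,13); WM=11
i=10 t=14 v=5: → [14,16); WM=11
i=11 t=9 v=9: DROP (t<11-0); WM=14
i=12 t=14 v=9: → [14,16); WM=14
i=13 t=14 v=6: → [14,16); WM=14
i=14 t=16 v=5: → [16,18); WM=14
i=15 t=16 v=5: → [16,18); WM=16
i=16 t=18 v=3: → [18,20); WM=16
i=17 t=17 v=1: → [16,20); WM=16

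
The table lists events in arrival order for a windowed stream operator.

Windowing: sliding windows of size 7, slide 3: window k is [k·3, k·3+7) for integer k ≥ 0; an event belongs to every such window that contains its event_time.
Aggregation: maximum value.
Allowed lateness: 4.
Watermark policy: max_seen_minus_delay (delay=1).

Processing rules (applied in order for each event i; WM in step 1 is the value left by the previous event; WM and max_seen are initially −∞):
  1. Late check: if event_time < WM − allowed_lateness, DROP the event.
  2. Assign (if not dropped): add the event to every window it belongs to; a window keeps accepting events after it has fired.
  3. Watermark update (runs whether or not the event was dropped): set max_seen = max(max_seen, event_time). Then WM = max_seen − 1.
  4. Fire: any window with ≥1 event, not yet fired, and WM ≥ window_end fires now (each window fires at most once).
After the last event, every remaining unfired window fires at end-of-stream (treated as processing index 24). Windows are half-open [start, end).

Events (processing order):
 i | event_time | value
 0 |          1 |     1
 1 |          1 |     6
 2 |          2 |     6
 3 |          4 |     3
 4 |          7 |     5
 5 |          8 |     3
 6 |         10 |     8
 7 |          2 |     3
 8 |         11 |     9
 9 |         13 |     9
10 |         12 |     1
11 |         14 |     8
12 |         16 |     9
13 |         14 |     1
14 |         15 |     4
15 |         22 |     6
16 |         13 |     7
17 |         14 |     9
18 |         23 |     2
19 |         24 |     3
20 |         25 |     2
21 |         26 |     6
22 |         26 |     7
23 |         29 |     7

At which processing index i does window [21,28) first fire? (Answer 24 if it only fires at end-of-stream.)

i=0 t=1 v=1: → [0,7); WM=0
i=1 t=1 v=6: → [0,7); WM=0
i=2 t=2 v=6: → [0,7); WM=1
i=3 t=4 v=3: → [3,10),[0,7); WM=3
i=4 t=7 v=5: → [6,13),[3,10); WM=6
i=5 t=8 v=3: → [6,13),[3,10); WM=7; [0,7) fires=6
i=6 t=10 v=8: → [9,16),[6,13); WM=9
i=7 t=2 v=3: DROP (t<9-4); WM=9
i=8 t=11 v=9: → [9,16),[6,13); WM=10; [3,10) fires=5
i=9 t=13 v=9: → [12,19),[9,16); WM=12
i=10 t=12 v=1: → [12,19),[9,16),[6,13); WM=12
i=11 t=14 v=8: → [12,19),[9,16); WM=13; [6,13) fires=9
i=12 t=16 v=9: → [15,22),[12,19); WM=15
i=13 t=14 v=1: → [12,19),[9,16); WM=15
i=14 t=15 v=4: → [15,22),[12,19),[9,16); WM=15
i=15 t=22 v=6: → [21,28),[18,25); WM=21; [9,16) fires=9 [12,19) fires=9
i=16 t=13 v=7: DROP (t<21-4); WM=21
i=17 t=14 v=9: DROP (t<21-4); WM=21
i=18 t=23 v=2: → [21,28),[18,25); WM=22; [15,22) fires=9
i=19 t=24 v=3: → [24,31),[21,28),[18,25); WM=23
i=20 t=25 v=2: → [24,31),[21,28); WM=24
i=21 t=26 v=6: → [24,31),[21,28); WM=25; [18,25) fires=6
i=22 t=26 v=7: → [24,31),[21,28); WM=25
i=23 t=29 v=7: → [27,34),[24,31); WM=28; [21,28) fires=7

23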